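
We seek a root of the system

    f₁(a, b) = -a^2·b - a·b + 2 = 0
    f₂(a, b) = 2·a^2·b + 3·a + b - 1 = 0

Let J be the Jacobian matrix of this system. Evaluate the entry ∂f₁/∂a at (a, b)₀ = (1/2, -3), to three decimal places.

6.000

∂f₁/∂a = -2·a·b - b.
At (1/2, -3) this is 6.000.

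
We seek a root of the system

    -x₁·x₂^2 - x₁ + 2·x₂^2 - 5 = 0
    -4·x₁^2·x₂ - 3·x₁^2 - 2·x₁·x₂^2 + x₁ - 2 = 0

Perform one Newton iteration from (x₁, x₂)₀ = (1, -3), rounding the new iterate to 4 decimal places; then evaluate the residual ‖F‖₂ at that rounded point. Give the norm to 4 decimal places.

3.6548

At (1, -3): F = (3.0000, -10.0000).
Jacobian J = [[-x₂^2 - 1, -2·x₁·x₂ + 4·x₂], [-8·x₁·x₂ - 6·x₁ - 2·x₂^2 + 1, -4·x₁^2 - 4·x₁·x₂]].
At the point, J = [[-10.0000, -6.0000], [1.0000, 8.0000]] (det J = -74.0000).
Solving J·Δ = −F gives Δ = (-0.4865, 1.3108).
Then the next iterate is (x₁, x₂)₁ = (0.5135, -1.6892).
Re-evaluating at (0.5135, -1.6892): F = (-1.271926, -3.426337), so ‖F‖₂ = 3.6548.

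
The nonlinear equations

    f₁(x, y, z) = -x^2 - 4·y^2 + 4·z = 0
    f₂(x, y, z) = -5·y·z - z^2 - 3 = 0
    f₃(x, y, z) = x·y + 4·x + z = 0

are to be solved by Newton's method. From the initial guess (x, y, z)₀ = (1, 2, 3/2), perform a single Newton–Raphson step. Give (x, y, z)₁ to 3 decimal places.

(0.069, 1.161, 0.427)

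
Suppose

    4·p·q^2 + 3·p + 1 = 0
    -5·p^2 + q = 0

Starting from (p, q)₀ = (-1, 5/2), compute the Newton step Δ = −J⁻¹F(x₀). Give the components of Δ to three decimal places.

At (-1, 5/2): F = (-27.000, -2.500).
Jacobian J = [[4·q^2 + 3, 8·p·q], [-10·p, 1]].
At the point, J = [[28.000, -20.000], [10.000, 1.000]] (det J = 228.000).
Solving J·Δ = −F gives Δ = (0.338, -0.877).

(0.338, -0.877)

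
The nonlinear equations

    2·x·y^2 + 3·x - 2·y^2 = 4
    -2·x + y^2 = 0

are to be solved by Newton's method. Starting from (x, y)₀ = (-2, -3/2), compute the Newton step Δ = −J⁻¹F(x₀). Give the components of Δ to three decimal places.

At (-2, -3/2): F = (-23.500, 6.250).
Jacobian J = [[2·y^2 + 3, 4·x·y - 4·y], [-2, 2·y]].
At the point, J = [[7.500, 18.000], [-2.000, -3.000]] (det J = 13.500).
Solving J·Δ = −F gives Δ = (3.111, 0.009).

(3.111, 0.009)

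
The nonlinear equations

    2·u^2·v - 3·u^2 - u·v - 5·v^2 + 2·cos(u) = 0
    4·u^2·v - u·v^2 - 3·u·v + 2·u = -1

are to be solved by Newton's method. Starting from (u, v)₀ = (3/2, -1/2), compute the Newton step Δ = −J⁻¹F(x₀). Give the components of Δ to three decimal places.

(-1.139, -0.751)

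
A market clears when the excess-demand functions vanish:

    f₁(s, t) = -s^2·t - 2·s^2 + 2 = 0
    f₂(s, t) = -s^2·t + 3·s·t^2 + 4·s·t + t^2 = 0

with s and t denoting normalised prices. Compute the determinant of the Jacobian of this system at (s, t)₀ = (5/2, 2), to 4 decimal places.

-692.5000

J = [[-2·s·t - 4·s, -s^2], [-2·s·t + 3·t^2 + 4·t, -s^2 + 6·s·t + 4·s + 2·t]].
At the point, J = [[-20.0000, -6.2500], [10.0000, 37.7500]].
det J = -692.5000.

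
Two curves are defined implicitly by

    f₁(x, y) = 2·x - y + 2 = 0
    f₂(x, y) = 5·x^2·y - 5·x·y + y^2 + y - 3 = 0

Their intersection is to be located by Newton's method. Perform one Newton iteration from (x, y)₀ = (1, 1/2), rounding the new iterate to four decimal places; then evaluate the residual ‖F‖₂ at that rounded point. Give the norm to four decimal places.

At (1, 1/2): F = (3.5000, -2.2500).
Jacobian J = [[2, -1], [10·x·y - 5·y, 5·x^2 - 5·x + 2·y + 1]].
At the point, J = [[2.0000, -1.0000], [2.5000, 2.0000]] (det J = 6.5000).
Solving J·Δ = −F gives Δ = (-0.7308, 2.0385).
Then the next iterate is (x, y)₁ = (0.2692, 2.5385).
Re-evaluating at (0.2692, 2.5385): F = (-0.0001, 3.485469), so ‖F‖₂ = 3.4855.

3.4855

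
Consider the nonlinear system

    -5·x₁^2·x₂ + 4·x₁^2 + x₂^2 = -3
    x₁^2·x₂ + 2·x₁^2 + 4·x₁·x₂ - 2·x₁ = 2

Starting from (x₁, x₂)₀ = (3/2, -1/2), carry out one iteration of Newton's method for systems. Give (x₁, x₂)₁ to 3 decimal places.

At (3/2, -1/2): F = (17.875, -4.625).
Jacobian J = [[-10·x₁·x₂ + 8·x₁, -5·x₁^2 + 2·x₂], [2·x₁·x₂ + 4·x₁ + 4·x₂ - 2, x₁^2 + 4·x₁]].
At the point, J = [[19.500, -12.250], [0.500, 8.250]] (det J = 167.000).
Solving J·Δ = −F gives Δ = (-0.544, 0.594).
Then the next iterate is (x₁, x₂)₁ = (0.956, 0.094).

(0.956, 0.094)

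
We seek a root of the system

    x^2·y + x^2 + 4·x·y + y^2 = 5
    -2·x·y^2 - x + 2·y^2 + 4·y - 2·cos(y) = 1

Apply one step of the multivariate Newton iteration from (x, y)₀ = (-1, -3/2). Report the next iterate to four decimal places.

(-0.3912, -1.5490)

At (-1, -3/2): F = (2.7500, 2.858526).
Jacobian J = [[2·x·y + 2·x + 4·y, x^2 + 4·x + 2·y], [-2·y^2 - 1, -4·x·y + 4·y + 2·sin(y) + 4]].
At the point, J = [[-5.0000, -6.0000], [-5.5000, -9.994990]] (det J = 16.974950).
Solving J·Δ = −F gives Δ = (0.6088, -0.0490).
Then the next iterate is (x, y)₁ = (-0.3912, -1.5490).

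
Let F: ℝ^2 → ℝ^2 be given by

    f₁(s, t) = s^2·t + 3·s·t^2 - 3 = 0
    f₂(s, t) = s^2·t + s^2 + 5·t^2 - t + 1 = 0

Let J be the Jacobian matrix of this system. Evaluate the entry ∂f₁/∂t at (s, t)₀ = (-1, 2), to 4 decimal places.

-11.0000

∂f₁/∂t = s^2 + 6·s·t.
At (-1, 2) this is -11.0000.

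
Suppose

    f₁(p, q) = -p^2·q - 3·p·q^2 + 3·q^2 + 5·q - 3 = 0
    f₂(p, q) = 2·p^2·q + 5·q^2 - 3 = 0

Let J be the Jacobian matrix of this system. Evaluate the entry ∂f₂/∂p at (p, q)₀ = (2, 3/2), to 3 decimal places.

12.000

∂f₂/∂p = 4·p·q.
At (2, 3/2) this is 12.000.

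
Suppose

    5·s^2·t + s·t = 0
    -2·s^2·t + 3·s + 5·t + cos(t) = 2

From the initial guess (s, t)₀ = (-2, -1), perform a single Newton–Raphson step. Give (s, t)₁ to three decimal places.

(-4.432, 2.567)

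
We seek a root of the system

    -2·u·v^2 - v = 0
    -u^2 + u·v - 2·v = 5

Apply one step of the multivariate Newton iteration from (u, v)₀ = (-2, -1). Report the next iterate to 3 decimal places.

(-0.143, -0.857)

At (-2, -1): F = (5.000, -5.000).
Jacobian J = [[-2·v^2, -4·u·v - 1], [-2·u + v, u - 2]].
At the point, J = [[-2.000, -9.000], [3.000, -4.000]] (det J = 35.000).
Solving J·Δ = −F gives Δ = (1.857, 0.143).
Then the next iterate is (u, v)₁ = (-0.143, -0.857).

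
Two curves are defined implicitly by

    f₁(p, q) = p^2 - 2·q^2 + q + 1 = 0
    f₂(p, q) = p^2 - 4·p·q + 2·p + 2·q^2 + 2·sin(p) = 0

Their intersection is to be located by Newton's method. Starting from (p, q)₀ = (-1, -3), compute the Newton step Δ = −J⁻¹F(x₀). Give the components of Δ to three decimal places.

(0.707, 1.570)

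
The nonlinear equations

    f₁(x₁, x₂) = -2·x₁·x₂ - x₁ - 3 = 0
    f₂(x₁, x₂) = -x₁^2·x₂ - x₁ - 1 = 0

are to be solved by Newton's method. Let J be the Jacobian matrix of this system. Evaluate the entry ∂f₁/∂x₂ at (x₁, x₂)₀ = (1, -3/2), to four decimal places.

-2.0000

∂f₁/∂x₂ = -2·x₁.
At (1, -3/2) this is -2.0000.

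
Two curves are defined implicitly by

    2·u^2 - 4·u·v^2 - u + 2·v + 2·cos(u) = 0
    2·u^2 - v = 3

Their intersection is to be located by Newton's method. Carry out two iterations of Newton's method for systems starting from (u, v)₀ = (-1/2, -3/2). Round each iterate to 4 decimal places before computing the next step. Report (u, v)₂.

At (-1/2, -3/2): F = (4.255165, -1.0000).
Jacobian J = [[4·u - 4·v^2 - 2·sin(u) - 1, -8·u·v + 2], [4·u, -1]].
At the point, J = [[-11.041149, -4.0000], [-2.0000, -1.0000]] (det J = 3.041149).
Solving J·Δ = −F gives Δ = (2.7145, -6.4290).
Then the next iterate is (u, v)₁ = (2.2145, -7.9290).
Round to (2.2145, -7.9290) and repeat: F = (-566.358769, 14.737021), J = [[-245.217921, 142.470164], [8.8580, -1.0000]].
Δ = (-1.5079, 1.3799), so (u, v)₂ = (0.7066, -6.5491).

(0.7066, -6.5491)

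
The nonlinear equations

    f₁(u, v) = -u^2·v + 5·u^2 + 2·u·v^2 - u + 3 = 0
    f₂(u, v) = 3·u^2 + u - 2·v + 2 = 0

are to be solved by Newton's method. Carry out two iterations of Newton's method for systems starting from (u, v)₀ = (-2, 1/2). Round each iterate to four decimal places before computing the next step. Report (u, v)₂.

(-0.9647, 1.8690)

At (-2, 1/2): F = (22.0000, 11.0000).
Jacobian J = [[-2·u·v + 10·u + 2·v^2 - 1, -u^2 + 4·u·v], [6·u + 1, -2]].
At the point, J = [[-18.5000, -8.0000], [-11.0000, -2.0000]] (det J = -51.0000).
Solving J·Δ = −F gives Δ = (0.8627, 0.7549).
Then the next iterate is (u, v)₁ = (-1.1373, 1.2549).
Round to (-1.1373, 1.2549) and repeat: F = (5.399423, 2.233254), J = [[-6.369056, -7.002242], [-5.8238, -2.0000]].
Δ = (0.1726, 0.6141), so (u, v)₂ = (-0.9647, 1.8690).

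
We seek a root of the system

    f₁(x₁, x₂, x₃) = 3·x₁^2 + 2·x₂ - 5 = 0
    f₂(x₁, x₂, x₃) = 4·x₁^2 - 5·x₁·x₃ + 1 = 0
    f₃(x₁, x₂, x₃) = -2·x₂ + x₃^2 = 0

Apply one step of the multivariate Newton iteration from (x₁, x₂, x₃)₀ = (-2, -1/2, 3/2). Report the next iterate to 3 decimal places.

(-2.071, -3.924, -1.866)

At (-2, -1/2, 3/2): F = (6.000, 32.000, 3.250).
Jacobian J = [[6·x₁, 2, 0], [8·x₁ - 5·x₃, 0, -5·x₁], [0, -2, 2·x₃]].
At the point, J = [[-12.000, 2.000, 0.000], [-23.500, 0.000, 10.000], [0.000, -2.000, 3.000]] (det J = -99.000).
Solving J·Δ = −F gives Δ = (-0.071, -3.424, -3.366).
Then the next iterate is (x₁, x₂, x₃)₁ = (-2.071, -3.924, -1.866).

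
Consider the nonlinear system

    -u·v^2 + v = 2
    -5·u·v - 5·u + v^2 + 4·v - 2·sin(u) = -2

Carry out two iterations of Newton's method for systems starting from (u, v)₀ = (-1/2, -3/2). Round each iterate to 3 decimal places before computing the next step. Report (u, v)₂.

At (-1/2, -3/2): F = (-2.375, -2.04115).
Jacobian J = [[-v^2, -2·u·v + 1], [-5·v - 2·cos(u) - 5, -5·u + 2·v + 4]].
At the point, J = [[-2.250, -0.500], [0.74483, 3.500]] (det J = -7.50258).
Solving J·Δ = −F gives Δ = (-1.244, 0.848).
Then the next iterate is (u, v)₁ = (-1.744, -0.652).
Round to (-1.744, -0.652) and repeat: F = (-1.91062, 4.82174), J = [[-0.42510, -1.27418], [-1.39532, 11.416]].
Δ = (-2.363, -0.711), so (u, v)₂ = (-4.107, -1.363).

(-4.107, -1.363)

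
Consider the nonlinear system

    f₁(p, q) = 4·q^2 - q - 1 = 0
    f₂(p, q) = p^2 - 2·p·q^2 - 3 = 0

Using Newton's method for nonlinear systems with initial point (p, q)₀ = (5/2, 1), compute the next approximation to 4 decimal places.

(2.1310, 0.7143)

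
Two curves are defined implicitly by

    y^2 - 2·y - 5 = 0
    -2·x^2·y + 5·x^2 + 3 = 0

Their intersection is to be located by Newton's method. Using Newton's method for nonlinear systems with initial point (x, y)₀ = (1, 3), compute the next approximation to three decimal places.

At (1, 3): F = (-2.000, 2.000).
Jacobian J = [[0, 2·y - 2], [-4·x·y + 10·x, -2·x^2]].
At the point, J = [[0.000, 4.000], [-2.000, -2.000]] (det J = 8.000).
Solving J·Δ = −F gives Δ = (0.500, 0.500).
Then the next iterate is (x, y)₁ = (1.500, 3.500).

(1.500, 3.500)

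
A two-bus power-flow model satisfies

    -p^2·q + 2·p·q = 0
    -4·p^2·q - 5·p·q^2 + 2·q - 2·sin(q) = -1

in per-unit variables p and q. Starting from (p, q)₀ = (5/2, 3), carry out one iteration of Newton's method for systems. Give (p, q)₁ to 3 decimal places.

(2.317, 1.317)

At (5/2, 3): F = (-3.750, -180.78224).
Jacobian J = [[-2·p·q + 2·q, -p^2 + 2·p], [-8·p·q - 5·q^2, -4·p^2 - 10·p·q - 2·cos(q) + 2]].
At the point, J = [[-9.000, -1.250], [-105.000, -96.02002]] (det J = 732.93014).
Solving J·Δ = −F gives Δ = (-0.183, -1.683).
Then the next iterate is (p, q)₁ = (2.317, 1.317).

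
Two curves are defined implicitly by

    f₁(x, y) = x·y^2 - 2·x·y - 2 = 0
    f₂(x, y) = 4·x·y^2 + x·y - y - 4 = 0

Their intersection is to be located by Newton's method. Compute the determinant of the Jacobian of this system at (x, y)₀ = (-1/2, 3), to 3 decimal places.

37.500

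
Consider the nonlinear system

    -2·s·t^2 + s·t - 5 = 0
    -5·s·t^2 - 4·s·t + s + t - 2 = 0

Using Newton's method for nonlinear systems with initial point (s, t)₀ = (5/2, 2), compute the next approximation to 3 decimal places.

(2.489, 0.861)

At (5/2, 2): F = (-20.000, -67.500).
Jacobian J = [[-2·t^2 + t, -4·s·t + s], [-5·t^2 - 4·t + 1, -10·s·t - 4·s + 1]].
At the point, J = [[-6.000, -17.500], [-27.000, -59.000]] (det J = -118.500).
Solving J·Δ = −F gives Δ = (-0.011, -1.139).
Then the next iterate is (s, t)₁ = (2.489, 0.861).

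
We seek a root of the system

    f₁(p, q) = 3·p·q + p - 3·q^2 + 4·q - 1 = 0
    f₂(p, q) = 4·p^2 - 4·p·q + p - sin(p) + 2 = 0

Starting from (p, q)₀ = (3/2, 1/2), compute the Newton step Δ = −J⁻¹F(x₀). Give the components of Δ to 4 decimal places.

(-0.9421, -0.2990)

At (3/2, 1/2): F = (4.0000, 8.502505).
Jacobian J = [[3·q + 1, 3·p - 6·q + 4], [8·p - 4·q - cos(p) + 1, -4·p]].
At the point, J = [[2.5000, 5.5000], [10.929263, -6.0000]] (det J = -75.110945).
Solving J·Δ = −F gives Δ = (-0.9421, -0.2990).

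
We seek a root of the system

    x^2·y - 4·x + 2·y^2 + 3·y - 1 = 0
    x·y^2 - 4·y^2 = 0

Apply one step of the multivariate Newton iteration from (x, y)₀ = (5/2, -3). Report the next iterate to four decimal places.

(0.9692, 0.0308)

At (5/2, -3): F = (-20.7500, -13.5000).
Jacobian J = [[2·x·y - 4, x^2 + 4·y + 3], [y^2, 2·x·y - 8·y]].
At the point, J = [[-19.0000, -2.7500], [9.0000, 9.0000]] (det J = -146.2500).
Solving J·Δ = −F gives Δ = (-1.5308, 3.0308).
Then the next iterate is (x, y)₁ = (0.9692, 0.0308).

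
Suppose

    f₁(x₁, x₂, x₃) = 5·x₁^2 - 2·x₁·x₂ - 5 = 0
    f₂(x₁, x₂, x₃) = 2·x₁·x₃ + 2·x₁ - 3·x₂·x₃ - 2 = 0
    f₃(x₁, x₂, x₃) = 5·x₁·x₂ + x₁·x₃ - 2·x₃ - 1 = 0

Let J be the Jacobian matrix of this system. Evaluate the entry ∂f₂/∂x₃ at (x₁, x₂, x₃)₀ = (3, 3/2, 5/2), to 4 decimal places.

1.5000

∂f₂/∂x₃ = 2·x₁ - 3·x₂.
At (3, 3/2, 5/2) this is 1.5000.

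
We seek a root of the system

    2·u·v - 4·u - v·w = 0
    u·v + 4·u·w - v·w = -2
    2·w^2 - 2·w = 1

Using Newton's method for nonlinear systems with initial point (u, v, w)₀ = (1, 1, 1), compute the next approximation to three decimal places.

At (1, 1, 1): F = (-3.000, 6.000, -1.000).
Jacobian J = [[2·v - 4, 2·u - w, -v], [v + 4·w, u - w, 4·u - v], [0, 0, 4·w - 2]].
At the point, J = [[-2.000, 1.000, -1.000], [5.000, 0.000, 3.000], [0.000, 0.000, 2.000]] (det J = -10.000).
Solving J·Δ = −F gives Δ = (-1.500, 0.500, 0.500).
Then the next iterate is (u, v, w)₁ = (-0.500, 1.500, 1.500).

(-0.500, 1.500, 1.500)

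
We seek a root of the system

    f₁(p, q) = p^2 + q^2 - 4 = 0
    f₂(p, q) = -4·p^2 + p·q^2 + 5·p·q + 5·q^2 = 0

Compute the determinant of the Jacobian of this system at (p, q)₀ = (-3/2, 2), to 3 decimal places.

-123.500

J = [[2·p, 2·q], [-8·p + q^2 + 5·q, 2·p·q + 5·p + 10·q]].
At the point, J = [[-3.000, 4.000], [26.000, 6.500]].
det J = -123.500.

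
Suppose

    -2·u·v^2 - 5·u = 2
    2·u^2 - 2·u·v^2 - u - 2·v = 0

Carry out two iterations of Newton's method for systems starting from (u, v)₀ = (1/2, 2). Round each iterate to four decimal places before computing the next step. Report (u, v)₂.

At (1/2, 2): F = (-8.5000, -8.0000).
Jacobian J = [[-2·v^2 - 5, -4·u·v], [4·u - 2·v^2 - 1, -4·u·v - 2]].
At the point, J = [[-13.0000, -4.0000], [-7.0000, -6.0000]] (det J = 50.0000).
Solving J·Δ = −F gives Δ = (-0.3800, -0.8900).
Then the next iterate is (u, v)₁ = (0.1200, 1.1100).
Round to (0.1200, 1.1100) and repeat: F = (-2.895704, -2.606904), J = [[-7.4642, -0.5328], [-2.9842, -2.5328]].
Δ = (-0.3434, -0.6247), so (u, v)₂ = (-0.2234, 0.4853).

(-0.2234, 0.4853)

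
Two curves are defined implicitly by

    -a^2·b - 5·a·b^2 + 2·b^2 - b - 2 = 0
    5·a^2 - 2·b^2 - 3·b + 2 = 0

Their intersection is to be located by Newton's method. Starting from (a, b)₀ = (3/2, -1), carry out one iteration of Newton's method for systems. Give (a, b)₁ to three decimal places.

(0.530, -0.702)

At (3/2, -1): F = (-4.250, 14.250).
Jacobian J = [[-2·a·b - 5·b^2, -a^2 - 10·a·b + 4·b - 1], [10·a, -4·b - 3]].
At the point, J = [[-2.000, 7.750], [15.000, 1.000]] (det J = -118.250).
Solving J·Δ = −F gives Δ = (-0.970, 0.298).
Then the next iterate is (a, b)₁ = (0.530, -0.702).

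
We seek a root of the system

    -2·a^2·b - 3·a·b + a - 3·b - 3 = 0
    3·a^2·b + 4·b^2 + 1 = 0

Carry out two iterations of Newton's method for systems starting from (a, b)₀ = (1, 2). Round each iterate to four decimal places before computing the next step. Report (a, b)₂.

At (1, 2): F = (-18.0000, 23.0000).
Jacobian J = [[-4·a·b - 3·b + 1, -2·a^2 - 3·a - 3], [6·a·b, 3·a^2 + 8·b]].
At the point, J = [[-13.0000, -8.0000], [12.0000, 19.0000]] (det J = -151.0000).
Solving J·Δ = −F gives Δ = (-1.0464, -0.5497).
Then the next iterate is (a, b)₁ = (-0.0464, 1.4503).
Round to (-0.0464, 1.4503) and repeat: F = (-7.201663, 9.422848), J = [[-3.081724, -2.865106], [-0.403764, 11.608859]].
Δ = (-1.5327, -0.8650), so (a, b)₂ = (-1.5791, 0.5853).

(-1.5791, 0.5853)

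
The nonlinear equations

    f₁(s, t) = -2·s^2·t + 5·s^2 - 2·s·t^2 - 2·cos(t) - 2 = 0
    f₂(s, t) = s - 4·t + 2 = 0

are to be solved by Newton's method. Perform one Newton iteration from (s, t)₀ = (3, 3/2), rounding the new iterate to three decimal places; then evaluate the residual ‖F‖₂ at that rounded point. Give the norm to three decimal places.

At (3, 3/2): F = (2.35853, -1.000).
Jacobian J = [[-4·s·t + 10·s - 2·t^2, -2·s^2 - 4·s·t + 2·sin(t)], [1, -4]].
At the point, J = [[7.500, -34.00501], [1.000, -4.000]] (det J = 4.00501).
Solving J·Δ = −F gives Δ = (10.846, 2.462).
Then the next iterate is (s, t)₁ = (13.846, 3.962).
Re-evaluating at (13.846, 3.962): F = (-995.89483, -0.002), so ‖F‖₂ = 995.895.

995.895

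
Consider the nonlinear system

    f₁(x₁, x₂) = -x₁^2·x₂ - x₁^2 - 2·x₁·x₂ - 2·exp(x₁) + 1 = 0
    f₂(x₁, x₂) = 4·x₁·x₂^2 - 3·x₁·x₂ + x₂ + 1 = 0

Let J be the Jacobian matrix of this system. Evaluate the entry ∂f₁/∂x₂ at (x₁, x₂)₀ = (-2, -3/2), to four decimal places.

0.0000

∂f₁/∂x₂ = -x₁^2 - 2·x₁.
At (-2, -3/2) this is 0.0000.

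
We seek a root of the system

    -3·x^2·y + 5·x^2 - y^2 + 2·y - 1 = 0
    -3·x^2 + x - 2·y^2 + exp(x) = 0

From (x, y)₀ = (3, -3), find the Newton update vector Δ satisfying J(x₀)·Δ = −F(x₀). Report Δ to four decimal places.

(-0.8472, 2.0440)

At (3, -3): F = (110.0000, -21.914463).
Jacobian J = [[-6·x·y + 10·x, -3·x^2 - 2·y + 2], [-6·x + exp(x) + 1, -4·y]].
At the point, J = [[84.0000, -19.0000], [3.085537, 12.0000]] (det J = 1066.625202).
Solving J·Δ = −F gives Δ = (-0.8472, 2.0440).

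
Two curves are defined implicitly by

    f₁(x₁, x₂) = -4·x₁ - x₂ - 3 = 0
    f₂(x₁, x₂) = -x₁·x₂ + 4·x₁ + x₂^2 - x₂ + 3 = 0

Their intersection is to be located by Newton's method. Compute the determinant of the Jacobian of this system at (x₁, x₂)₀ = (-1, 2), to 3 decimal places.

J = [[-4, -1], [-x₂ + 4, -x₁ + 2·x₂ - 1]].
At the point, J = [[-4.000, -1.000], [2.000, 4.000]].
det J = -14.000.

-14.000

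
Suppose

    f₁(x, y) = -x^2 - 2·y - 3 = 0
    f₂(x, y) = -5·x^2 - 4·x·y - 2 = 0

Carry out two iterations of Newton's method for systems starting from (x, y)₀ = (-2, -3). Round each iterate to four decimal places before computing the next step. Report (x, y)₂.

At (-2, -3): F = (-1.0000, -46.0000).
Jacobian J = [[-2·x, -2], [-10·x - 4·y, -4·x]].
At the point, J = [[4.0000, -2.0000], [32.0000, 8.0000]] (det J = 96.0000).
Solving J·Δ = −F gives Δ = (1.0417, 1.5833).
Then the next iterate is (x, y)₁ = (-0.9583, -1.4167).
Round to (-0.9583, -1.4167) and repeat: F = (-1.084939, -12.022189), J = [[1.9166, -2.0000], [15.2498, 3.8332]].
Δ = (0.7452, 0.1717), so (x, y)₂ = (-0.2131, -1.2450).

(-0.2131, -1.2450)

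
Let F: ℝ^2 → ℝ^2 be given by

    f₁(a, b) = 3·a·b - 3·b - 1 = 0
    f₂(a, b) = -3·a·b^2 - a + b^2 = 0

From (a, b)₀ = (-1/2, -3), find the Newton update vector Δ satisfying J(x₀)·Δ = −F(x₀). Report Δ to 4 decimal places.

(9.3333, -15.8889)

At (-1/2, -3): F = (12.5000, 23.0000).
Jacobian J = [[3·b, 3·a - 3], [-3·b^2 - 1, -6·a·b + 2·b]].
At the point, J = [[-9.0000, -4.5000], [-28.0000, -15.0000]] (det J = 9.0000).
Solving J·Δ = −F gives Δ = (9.3333, -15.8889).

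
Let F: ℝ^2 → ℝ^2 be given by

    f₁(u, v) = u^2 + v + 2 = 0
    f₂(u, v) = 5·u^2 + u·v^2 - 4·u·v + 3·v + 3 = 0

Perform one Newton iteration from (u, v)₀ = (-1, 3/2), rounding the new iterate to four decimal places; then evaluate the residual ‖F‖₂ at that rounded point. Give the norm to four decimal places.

35.1331

At (-1, 3/2): F = (4.5000, 16.2500).
Jacobian J = [[2·u, 1], [10·u + v^2 - 4·v, 2·u·v - 4·u + 3]].
At the point, J = [[-2.0000, 1.0000], [-13.7500, 4.0000]] (det J = 5.7500).
Solving J·Δ = −F gives Δ = (-0.3043, -5.1087).
Then the next iterate is (u, v)₁ = (-1.3043, -3.6087).
Re-evaluating at (-1.3043, -3.6087): F = (0.092498, -35.132945), so ‖F‖₂ = 35.1331.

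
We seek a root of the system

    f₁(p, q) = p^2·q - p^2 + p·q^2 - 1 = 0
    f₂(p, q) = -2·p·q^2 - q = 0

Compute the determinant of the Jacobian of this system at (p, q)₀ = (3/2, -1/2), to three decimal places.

-8.125

J = [[2·p·q - 2·p + q^2, p^2 + 2·p·q], [-2·q^2, -4·p·q - 1]].
At the point, J = [[-4.250, 0.750], [-0.500, 2.000]].
det J = -8.125.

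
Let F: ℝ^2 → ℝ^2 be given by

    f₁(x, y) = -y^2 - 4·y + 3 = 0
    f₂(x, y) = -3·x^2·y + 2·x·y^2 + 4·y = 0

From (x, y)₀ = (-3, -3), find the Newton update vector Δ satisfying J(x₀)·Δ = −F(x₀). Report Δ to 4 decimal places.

At (-3, -3): F = (6.0000, 15.0000).
Jacobian J = [[0, -2·y - 4], [-6·x·y + 2·y^2, -3·x^2 + 4·x·y + 4]].
At the point, J = [[0.0000, 2.0000], [-36.0000, 13.0000]] (det J = 72.0000).
Solving J·Δ = −F gives Δ = (-0.6667, -3.0000).

(-0.6667, -3.0000)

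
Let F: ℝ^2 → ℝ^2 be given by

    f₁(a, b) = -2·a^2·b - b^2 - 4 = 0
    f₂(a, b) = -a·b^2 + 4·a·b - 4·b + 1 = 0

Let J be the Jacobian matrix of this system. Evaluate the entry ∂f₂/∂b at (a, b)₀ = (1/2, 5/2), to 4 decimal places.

-4.5000

∂f₂/∂b = -2·a·b + 4·a - 4.
At (1/2, 5/2) this is -4.5000.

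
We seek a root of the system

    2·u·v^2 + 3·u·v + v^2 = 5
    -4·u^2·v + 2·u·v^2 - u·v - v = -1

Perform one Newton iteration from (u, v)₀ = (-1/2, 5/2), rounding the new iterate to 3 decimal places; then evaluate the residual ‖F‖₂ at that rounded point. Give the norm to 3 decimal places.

At (-1/2, 5/2): F = (-8.750, -9.000).
Jacobian J = [[2·v^2 + 3·v, 4·u·v + 3·u + 2·v], [-8·u·v + 2·v^2 - v, -4·u^2 + 4·u·v - u - 1]].
At the point, J = [[20.000, -1.500], [20.000, -6.500]] (det J = -100.000).
Solving J·Δ = −F gives Δ = (0.434, -0.050).
Then the next iterate is (u, v)₁ = (-0.066, 2.450).
Re-evaluating at (-0.066, 2.450): F = (-0.27493, -2.12332), so ‖F‖₂ = 2.141.

2.141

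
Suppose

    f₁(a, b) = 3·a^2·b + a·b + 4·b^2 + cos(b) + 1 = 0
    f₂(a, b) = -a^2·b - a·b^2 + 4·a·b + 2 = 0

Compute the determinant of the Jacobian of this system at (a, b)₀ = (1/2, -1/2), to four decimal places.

J = [[6·a·b + b, 3·a^2 + a + 8·b - sin(b)], [-2·a·b - b^2 + 4·b, -a^2 - 2·a·b + 4·a]].
At the point, J = [[-2.0000, -2.270574], [-1.7500, 2.2500]].
det J = -8.4735.

-8.4735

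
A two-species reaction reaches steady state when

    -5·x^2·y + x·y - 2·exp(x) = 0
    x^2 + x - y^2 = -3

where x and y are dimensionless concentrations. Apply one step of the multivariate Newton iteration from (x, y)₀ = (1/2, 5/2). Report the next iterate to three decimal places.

(0.147, 1.859)

At (1/2, 5/2): F = (-5.17244, -2.500).
Jacobian J = [[-10·x·y + y - 2·exp(x), -5·x^2 + x], [2·x + 1, -2·y]].
At the point, J = [[-13.29744, -0.750], [2.000, -5.000]] (det J = 67.98721).
Solving J·Δ = −F gives Δ = (-0.353, -0.641).
Then the next iterate is (x, y)₁ = (0.147, 1.859).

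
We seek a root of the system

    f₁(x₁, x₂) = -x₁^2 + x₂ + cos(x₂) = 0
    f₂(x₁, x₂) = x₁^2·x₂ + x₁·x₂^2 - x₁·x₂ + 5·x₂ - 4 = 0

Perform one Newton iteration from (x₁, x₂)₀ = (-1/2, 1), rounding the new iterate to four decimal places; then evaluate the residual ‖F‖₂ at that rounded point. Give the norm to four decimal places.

At (-1/2, 1): F = (1.290302, 1.2500).
Jacobian J = [[-2·x₁, -sin(x₂) + 1], [2·x₁·x₂ + x₂^2 - x₂, x₁^2 + 2·x₁·x₂ - x₁ + 5]].
At the point, J = [[1.0000, 0.158529], [-1.0000, 4.7500]] (det J = 4.908529).
Solving J·Δ = −F gives Δ = (-1.2083, -0.5175).
Then the next iterate is (x₁, x₂)₁ = (-1.7083, 0.4825).
Re-evaluating at (-1.7083, 0.4825): F = (-1.549951, 0.247126), so ‖F‖₂ = 1.5695.

1.5695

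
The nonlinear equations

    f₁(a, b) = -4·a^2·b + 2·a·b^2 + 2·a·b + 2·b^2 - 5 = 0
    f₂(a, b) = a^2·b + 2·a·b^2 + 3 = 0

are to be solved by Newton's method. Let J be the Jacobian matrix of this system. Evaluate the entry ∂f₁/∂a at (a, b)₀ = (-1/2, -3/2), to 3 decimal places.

-4.500

∂f₁/∂a = -8·a·b + 2·b^2 + 2·b.
At (-1/2, -3/2) this is -4.500.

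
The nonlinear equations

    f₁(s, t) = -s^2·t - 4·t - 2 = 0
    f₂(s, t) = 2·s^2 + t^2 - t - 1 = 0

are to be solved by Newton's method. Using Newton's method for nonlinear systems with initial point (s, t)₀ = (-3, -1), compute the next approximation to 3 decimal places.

At (-3, -1): F = (11.000, 19.000).
Jacobian J = [[-2·s·t, -s^2 - 4], [4·s, 2·t - 1]].
At the point, J = [[-6.000, -13.000], [-12.000, -3.000]] (det J = -138.000).
Solving J·Δ = −F gives Δ = (1.551, 0.130).
Then the next iterate is (s, t)₁ = (-1.449, -0.870).

(-1.449, -0.870)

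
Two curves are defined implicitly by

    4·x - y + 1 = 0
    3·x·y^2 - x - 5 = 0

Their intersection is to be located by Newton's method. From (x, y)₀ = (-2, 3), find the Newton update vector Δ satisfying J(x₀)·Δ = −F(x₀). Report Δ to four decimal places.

(2.5678, 0.2712)

At (-2, 3): F = (-10.0000, -57.0000).
Jacobian J = [[4, -1], [3·y^2 - 1, 6·x·y]].
At the point, J = [[4.0000, -1.0000], [26.0000, -36.0000]] (det J = -118.0000).
Solving J·Δ = −F gives Δ = (2.5678, 0.2712).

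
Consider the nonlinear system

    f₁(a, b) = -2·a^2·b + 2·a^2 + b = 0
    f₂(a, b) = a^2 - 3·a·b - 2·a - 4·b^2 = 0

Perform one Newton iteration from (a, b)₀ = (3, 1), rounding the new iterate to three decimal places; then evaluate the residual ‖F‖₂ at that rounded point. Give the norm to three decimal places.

At (3, 1): F = (1.000, -10.000).
Jacobian J = [[-4·a·b + 4·a, -2·a^2 + 1], [2·a - 3·b - 2, -3·a - 8·b]].
At the point, J = [[0.000, -17.000], [1.000, -17.000]] (det J = 17.000).
Solving J·Δ = −F gives Δ = (11.000, 0.059).
Then the next iterate is (a, b)₁ = (14.000, 1.059).
Re-evaluating at (14.000, 1.059): F = (-22.069, 119.03608), so ‖F‖₂ = 121.065.

121.065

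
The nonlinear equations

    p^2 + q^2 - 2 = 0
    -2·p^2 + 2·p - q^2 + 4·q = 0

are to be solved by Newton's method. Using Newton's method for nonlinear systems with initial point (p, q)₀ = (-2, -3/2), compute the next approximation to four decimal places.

At (-2, -3/2): F = (4.2500, -20.2500).
Jacobian J = [[2·p, 2·q], [-4·p + 2, -2·q + 4]].
At the point, J = [[-4.0000, -3.0000], [10.0000, 7.0000]] (det J = 2.0000).
Solving J·Δ = −F gives Δ = (15.5000, -19.2500).
Then the next iterate is (p, q)₁ = (13.5000, -20.7500).

(13.5000, -20.7500)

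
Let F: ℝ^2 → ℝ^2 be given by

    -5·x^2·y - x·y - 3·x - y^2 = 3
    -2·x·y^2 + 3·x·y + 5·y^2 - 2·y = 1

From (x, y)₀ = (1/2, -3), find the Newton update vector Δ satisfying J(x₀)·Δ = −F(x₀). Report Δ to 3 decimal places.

(0.186, 1.285)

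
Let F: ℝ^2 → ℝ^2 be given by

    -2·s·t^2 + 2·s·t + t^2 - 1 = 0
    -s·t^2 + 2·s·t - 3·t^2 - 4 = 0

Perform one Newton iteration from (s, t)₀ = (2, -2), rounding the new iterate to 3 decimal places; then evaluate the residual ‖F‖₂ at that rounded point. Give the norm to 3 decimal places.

10.108

At (2, -2): F = (-21.000, -32.000).
Jacobian J = [[-2·t^2 + 2·t, -4·s·t + 2·s + 2·t], [-t^2 + 2·t, -2·s·t + 2·s - 6·t]].
At the point, J = [[-12.000, 16.000], [-8.000, 24.000]] (det J = -160.000).
Solving J·Δ = −F gives Δ = (0.050, 1.350).
Then the next iterate is (s, t)₁ = (2.050, -0.650).
Re-evaluating at (2.050, -0.650): F = (-4.97475, -8.79863), so ‖F‖₂ = 10.108.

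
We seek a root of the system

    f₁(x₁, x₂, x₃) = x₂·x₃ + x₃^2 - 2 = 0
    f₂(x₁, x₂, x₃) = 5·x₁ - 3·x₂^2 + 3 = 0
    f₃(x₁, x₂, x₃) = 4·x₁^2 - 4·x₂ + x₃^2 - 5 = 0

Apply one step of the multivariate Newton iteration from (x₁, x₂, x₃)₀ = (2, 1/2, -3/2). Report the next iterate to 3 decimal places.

(1.768, 4.196, -3.918)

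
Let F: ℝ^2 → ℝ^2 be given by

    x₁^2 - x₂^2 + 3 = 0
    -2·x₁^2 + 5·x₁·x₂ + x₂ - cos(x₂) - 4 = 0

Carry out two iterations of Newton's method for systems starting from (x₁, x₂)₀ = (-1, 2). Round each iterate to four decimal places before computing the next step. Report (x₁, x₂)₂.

(0.2650, 1.7147)

At (-1, 2): F = (0.0000, -13.583853).
Jacobian J = [[2·x₁, -2·x₂], [-4·x₁ + 5·x₂, 5·x₁ + sin(x₂) + 1]].
At the point, J = [[-2.0000, -4.0000], [14.0000, -3.090703]] (det J = 62.181405).
Solving J·Δ = −F gives Δ = (0.8738, -0.4369).
Then the next iterate is (x₁, x₂)₁ = (-0.1262, 1.5631).
Round to (-0.1262, 1.5631) and repeat: F = (0.572645, -3.462765), J = [[-0.2524, -3.1262], [8.3203, 1.368970]].
Δ = (0.3912, 0.1516), so (x₁, x₂)₂ = (0.2650, 1.7147).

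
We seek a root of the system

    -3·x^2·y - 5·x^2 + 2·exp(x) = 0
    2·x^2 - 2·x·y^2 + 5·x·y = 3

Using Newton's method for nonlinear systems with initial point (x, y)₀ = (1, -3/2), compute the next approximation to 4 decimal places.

At (1, -3/2): F = (4.936564, -13.0000).
Jacobian J = [[-6·x·y - 10·x + 2·exp(x), -3·x^2], [4·x - 2·y^2 + 5·y, -4·x·y + 5·x]].
At the point, J = [[4.436564, -3.0000], [-8.0000, 11.0000]] (det J = 24.802200).
Solving J·Δ = −F gives Δ = (-0.6170, 0.7331).
Then the next iterate is (x, y)₁ = (0.3830, -0.7669).

(0.3830, -0.7669)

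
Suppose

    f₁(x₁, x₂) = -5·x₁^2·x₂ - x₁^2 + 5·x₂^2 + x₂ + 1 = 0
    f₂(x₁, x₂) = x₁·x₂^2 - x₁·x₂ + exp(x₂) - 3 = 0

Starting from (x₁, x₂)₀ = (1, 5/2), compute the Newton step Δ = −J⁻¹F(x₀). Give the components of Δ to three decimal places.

(0.140, -0.832)

At (1, 5/2): F = (21.250, 12.93249).
Jacobian J = [[-10·x₁·x₂ - 2·x₁, -5·x₁^2 + 10·x₂ + 1], [x₂^2 - x₂, 2·x₁·x₂ - x₁ + exp(x₂)]].
At the point, J = [[-27.000, 21.000], [3.750, 16.18249]] (det J = -515.67734).
Solving J·Δ = −F gives Δ = (0.140, -0.832).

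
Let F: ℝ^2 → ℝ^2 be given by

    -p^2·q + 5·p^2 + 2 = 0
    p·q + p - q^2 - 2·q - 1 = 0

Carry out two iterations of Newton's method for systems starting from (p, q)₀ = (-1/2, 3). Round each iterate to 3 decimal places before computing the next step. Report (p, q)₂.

(-0.063, -0.045)

At (-1/2, 3): F = (2.500, -18.000).
Jacobian J = [[-2·p·q + 10·p, -p^2], [q + 1, p - 2·q - 2]].
At the point, J = [[-2.000, -0.250], [4.000, -8.500]] (det J = 18.000).
Solving J·Δ = −F gives Δ = (1.431, -1.444).
Then the next iterate is (p, q)₁ = (0.931, 1.556).
Round to (0.931, 1.556) and repeat: F = (4.98512, -4.15350), J = [[6.41273, -0.86676], [2.556, -4.181]].
Δ = (-0.994, -1.601), so (p, q)₂ = (-0.063, -0.045).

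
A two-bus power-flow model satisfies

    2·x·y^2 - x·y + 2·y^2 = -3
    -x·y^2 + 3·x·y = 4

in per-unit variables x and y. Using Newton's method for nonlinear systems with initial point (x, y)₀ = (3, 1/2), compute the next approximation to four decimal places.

(6.5600, -0.2000)

At (3, 1/2): F = (3.5000, -0.2500).
Jacobian J = [[2·y^2 - y, 4·x·y - x + 4·y], [-y^2 + 3·y, -2·x·y + 3·x]].
At the point, J = [[0.0000, 5.0000], [1.2500, 6.0000]] (det J = -6.2500).
Solving J·Δ = −F gives Δ = (3.5600, -0.7000).
Then the next iterate is (x, y)₁ = (6.5600, -0.2000).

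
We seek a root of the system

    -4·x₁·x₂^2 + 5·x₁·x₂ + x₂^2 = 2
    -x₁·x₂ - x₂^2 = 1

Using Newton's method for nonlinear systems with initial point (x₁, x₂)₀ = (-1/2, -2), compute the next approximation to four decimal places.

At (-1/2, -2): F = (15.0000, -6.0000).
Jacobian J = [[-4·x₂^2 + 5·x₂, -8·x₁·x₂ + 5·x₁ + 2·x₂], [-x₂, -x₁ - 2·x₂]].
At the point, J = [[-26.0000, -14.5000], [2.0000, 4.5000]] (det J = -88.0000).
Solving J·Δ = −F gives Δ = (-0.2216, 1.4318).
Then the next iterate is (x₁, x₂)₁ = (-0.7216, -0.5682).

(-0.7216, -0.5682)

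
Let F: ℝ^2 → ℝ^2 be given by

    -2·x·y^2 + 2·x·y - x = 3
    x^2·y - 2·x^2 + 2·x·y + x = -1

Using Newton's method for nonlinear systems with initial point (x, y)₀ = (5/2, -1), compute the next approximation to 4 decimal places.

At (5/2, -1): F = (-15.5000, -20.2500).
Jacobian J = [[-2·y^2 + 2·y - 1, -4·x·y + 2·x], [2·x·y - 4·x + 2·y + 1, x^2 + 2·x]].
At the point, J = [[-5.0000, 15.0000], [-16.0000, 11.2500]] (det J = 183.7500).
Solving J·Δ = −F gives Δ = (-0.7041, 0.7986).
Then the next iterate is (x, y)₁ = (1.7959, -0.2014).

(1.7959, -0.2014)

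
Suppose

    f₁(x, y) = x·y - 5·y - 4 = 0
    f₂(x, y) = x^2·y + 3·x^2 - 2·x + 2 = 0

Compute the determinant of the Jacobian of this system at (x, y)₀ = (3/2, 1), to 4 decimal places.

J = [[y, x - 5], [2·x·y + 6·x - 2, x^2]].
At the point, J = [[1.0000, -3.5000], [10.0000, 2.2500]].
det J = 37.2500.

37.2500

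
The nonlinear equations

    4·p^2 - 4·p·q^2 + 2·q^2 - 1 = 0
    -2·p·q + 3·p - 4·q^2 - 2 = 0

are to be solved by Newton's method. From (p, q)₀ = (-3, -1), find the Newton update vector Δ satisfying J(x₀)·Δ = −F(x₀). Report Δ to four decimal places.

(0.3889, 1.3611)

At (-3, -1): F = (49.0000, -21.0000).
Jacobian J = [[8·p - 4·q^2, -8·p·q + 4·q], [-2·q + 3, -2·p - 8·q]].
At the point, J = [[-28.0000, -28.0000], [5.0000, 14.0000]] (det J = -252.0000).
Solving J·Δ = −F gives Δ = (0.3889, 1.3611).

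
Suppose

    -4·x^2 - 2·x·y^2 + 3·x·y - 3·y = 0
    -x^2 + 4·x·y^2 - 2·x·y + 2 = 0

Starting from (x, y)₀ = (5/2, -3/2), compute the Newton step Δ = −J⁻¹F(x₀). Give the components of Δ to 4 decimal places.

(-1.1416, 0.5074)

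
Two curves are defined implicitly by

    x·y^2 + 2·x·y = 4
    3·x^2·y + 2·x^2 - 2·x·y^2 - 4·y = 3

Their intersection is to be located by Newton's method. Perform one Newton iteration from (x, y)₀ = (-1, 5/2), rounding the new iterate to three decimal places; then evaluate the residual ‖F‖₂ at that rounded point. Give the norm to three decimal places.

2.778

At (-1, 5/2): F = (-15.250, 9.000).
Jacobian J = [[y^2 + 2·y, 2·x·y + 2·x], [6·x·y + 4·x - 2·y^2, 3·x^2 - 4·x·y - 4]].
At the point, J = [[11.250, -7.000], [-31.500, 9.000]] (det J = -119.250).
Solving J·Δ = −F gives Δ = (-0.623, -3.179).
Then the next iterate is (x, y)₁ = (-1.623, -0.679).
Re-evaluating at (-1.623, -0.679): F = (-2.54424, 1.11508), so ‖F‖₂ = 2.778.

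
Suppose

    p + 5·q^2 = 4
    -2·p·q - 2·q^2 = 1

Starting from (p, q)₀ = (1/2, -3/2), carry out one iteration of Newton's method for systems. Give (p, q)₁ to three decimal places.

(0.925, -0.955)

At (1/2, -3/2): F = (7.750, -4.000).
Jacobian J = [[1, 10·q], [-2·q, -2·p - 4·q]].
At the point, J = [[1.000, -15.000], [3.000, 5.000]] (det J = 50.000).
Solving J·Δ = −F gives Δ = (0.425, 0.545).
Then the next iterate is (p, q)₁ = (0.925, -0.955).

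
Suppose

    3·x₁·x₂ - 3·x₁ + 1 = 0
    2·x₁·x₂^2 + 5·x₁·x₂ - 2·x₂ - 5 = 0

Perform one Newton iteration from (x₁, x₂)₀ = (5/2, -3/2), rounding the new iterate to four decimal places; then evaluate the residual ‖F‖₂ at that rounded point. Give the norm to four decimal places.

At (5/2, -3/2): F = (-17.7500, -9.5000).
Jacobian J = [[3·x₂ - 3, 3·x₁], [2·x₂^2 + 5·x₂, 4·x₁·x₂ + 5·x₁ - 2]].
At the point, J = [[-7.5000, 7.5000], [-3.0000, -4.5000]] (det J = 56.2500).
Solving J·Δ = −F gives Δ = (-2.6867, -0.3200).
Then the next iterate is (x₁, x₂)₁ = (-0.1867, -1.8200).
Re-evaluating at (-0.1867, -1.8200): F = (2.579482, -0.897880), so ‖F‖₂ = 2.7313.

2.7313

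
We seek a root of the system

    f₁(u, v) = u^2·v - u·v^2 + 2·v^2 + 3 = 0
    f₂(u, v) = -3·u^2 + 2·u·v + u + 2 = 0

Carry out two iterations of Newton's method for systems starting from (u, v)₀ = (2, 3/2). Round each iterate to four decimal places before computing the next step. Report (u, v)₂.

At (2, 3/2): F = (9.0000, -2.0000).
Jacobian J = [[2·u·v - v^2, u^2 - 2·u·v + 4·v], [-6·u + 2·v + 1, 2·u]].
At the point, J = [[3.7500, 4.0000], [-8.0000, 4.0000]] (det J = 47.0000).
Solving J·Δ = −F gives Δ = (-0.9362, -1.3723).
Then the next iterate is (u, v)₁ = (1.0638, 0.1277).
Round to (1.0638, 0.1277) and repeat: F = (3.159781, -0.059517), J = [[0.255387, 1.370776], [-5.1274, 2.1276]].
Δ = (-0.8986, -2.1377), so (u, v)₂ = (0.1652, -2.0100).

(0.1652, -2.0100)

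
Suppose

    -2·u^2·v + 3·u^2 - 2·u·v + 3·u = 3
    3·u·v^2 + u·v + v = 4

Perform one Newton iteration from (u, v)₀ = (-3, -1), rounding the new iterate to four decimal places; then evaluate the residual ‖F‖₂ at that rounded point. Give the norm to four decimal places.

8.4945

At (-3, -1): F = (27.0000, -11.0000).
Jacobian J = [[-4·u·v + 6·u - 2·v + 3, -2·u^2 - 2·u], [3·v^2 + v, 6·u·v + u + 1]].
At the point, J = [[-25.0000, -12.0000], [2.0000, 16.0000]] (det J = -376.0000).
Solving J·Δ = −F gives Δ = (0.7979, 0.5878).
Then the next iterate is (u, v)₁ = (-2.2021, -0.4122).
Re-evaluating at (-2.2021, -0.4122): F = (7.123739, -4.626963), so ‖F‖₂ = 8.4945.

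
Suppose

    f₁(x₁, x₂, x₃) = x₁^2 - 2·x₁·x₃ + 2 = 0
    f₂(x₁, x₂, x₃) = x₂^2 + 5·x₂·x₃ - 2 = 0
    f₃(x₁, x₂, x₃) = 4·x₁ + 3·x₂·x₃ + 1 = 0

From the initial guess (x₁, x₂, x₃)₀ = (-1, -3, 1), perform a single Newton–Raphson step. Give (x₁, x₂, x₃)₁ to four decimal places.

(-0.0481, -2.0577, 0.4038)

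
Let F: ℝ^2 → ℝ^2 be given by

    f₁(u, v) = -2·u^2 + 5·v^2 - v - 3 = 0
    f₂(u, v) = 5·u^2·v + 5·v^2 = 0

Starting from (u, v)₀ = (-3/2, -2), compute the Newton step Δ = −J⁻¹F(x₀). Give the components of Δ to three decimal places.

At (-3/2, -2): F = (14.500, -2.500).
Jacobian J = [[-4·u, 10·v - 1], [10·u·v, 5·u^2 + 10·v]].
At the point, J = [[6.000, -21.000], [30.000, -8.750]] (det J = 577.500).
Solving J·Δ = −F gives Δ = (0.311, 0.779).

(0.311, 0.779)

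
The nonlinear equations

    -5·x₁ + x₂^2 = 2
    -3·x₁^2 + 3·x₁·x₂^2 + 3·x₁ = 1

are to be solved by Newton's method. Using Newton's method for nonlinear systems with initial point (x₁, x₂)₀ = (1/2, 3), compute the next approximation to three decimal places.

(0.312, 2.093)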